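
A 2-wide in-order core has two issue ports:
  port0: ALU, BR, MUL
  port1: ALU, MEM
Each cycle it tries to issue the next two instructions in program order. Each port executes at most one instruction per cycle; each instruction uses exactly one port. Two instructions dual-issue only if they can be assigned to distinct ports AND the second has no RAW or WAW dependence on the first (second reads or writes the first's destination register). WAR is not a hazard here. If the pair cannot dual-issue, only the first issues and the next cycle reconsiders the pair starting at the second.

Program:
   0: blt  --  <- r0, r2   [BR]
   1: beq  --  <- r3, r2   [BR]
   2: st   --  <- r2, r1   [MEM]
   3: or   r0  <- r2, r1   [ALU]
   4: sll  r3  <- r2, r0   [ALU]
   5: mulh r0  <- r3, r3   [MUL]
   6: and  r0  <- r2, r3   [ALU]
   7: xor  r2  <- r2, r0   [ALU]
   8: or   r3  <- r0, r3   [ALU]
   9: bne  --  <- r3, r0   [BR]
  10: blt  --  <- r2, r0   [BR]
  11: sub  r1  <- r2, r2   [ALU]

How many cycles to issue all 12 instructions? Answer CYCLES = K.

CYCLES = 9

#0 head=0: blt i0 no-port BR/BR
#1 head=1: beq;st i1+i2 dual
#2 head=3: or i3 RAW r0
#3 head=4: sll i4 RAW r3
#4 head=5: mulh i5 WAW r0
#5 head=6: and i6 RAW r0
#6 head=7: xor;or i7+i8 dual
#7 head=9: bne i9 no-port BR/BR
#8 head=10: blt;sub i10+i11 dual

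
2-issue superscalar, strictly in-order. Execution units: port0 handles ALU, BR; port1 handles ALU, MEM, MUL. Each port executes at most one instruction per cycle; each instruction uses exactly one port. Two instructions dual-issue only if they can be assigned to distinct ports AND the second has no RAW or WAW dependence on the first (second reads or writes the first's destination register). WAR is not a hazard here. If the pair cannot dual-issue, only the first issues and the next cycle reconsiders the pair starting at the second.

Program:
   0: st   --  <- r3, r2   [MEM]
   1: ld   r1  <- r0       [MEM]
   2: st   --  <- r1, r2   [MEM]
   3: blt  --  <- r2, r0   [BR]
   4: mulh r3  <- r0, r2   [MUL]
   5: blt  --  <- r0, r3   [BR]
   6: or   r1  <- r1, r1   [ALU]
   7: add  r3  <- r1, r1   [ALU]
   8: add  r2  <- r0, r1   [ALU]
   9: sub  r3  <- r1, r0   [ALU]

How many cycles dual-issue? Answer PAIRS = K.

c0: i0 st  no-port MEM/MEM
c1: i1 ld  no-port MEM/MEM
c2: i2&i3 st blt  2-wide
c3: i4 mulh  RAW r3
c4: i5&i6 blt or  2-wide
c5: i7&i8 add add  2-wide
c6: i9 sub  tail

PAIRS = 3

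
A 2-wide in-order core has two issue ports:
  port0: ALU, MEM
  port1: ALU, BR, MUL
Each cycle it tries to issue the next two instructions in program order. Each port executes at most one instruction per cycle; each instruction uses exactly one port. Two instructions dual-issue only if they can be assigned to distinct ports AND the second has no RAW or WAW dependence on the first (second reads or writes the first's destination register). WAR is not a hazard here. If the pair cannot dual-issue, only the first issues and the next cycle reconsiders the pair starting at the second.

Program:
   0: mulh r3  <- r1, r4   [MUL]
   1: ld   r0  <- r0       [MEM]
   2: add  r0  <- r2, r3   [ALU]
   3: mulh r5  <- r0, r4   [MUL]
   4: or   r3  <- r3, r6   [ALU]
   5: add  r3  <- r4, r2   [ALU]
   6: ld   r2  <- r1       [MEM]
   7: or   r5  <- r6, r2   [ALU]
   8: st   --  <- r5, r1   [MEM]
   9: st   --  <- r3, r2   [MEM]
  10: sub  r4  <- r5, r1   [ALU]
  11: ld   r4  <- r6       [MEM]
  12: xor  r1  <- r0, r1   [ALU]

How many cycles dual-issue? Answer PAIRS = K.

PAIRS = 5

  cy0 -> i0/i1 (mulh.MUL+ld.MEM) pair
  cy1 -> i2 (add.ALU) RAW r0
  cy2 -> i3/i4 (mulh.MUL+or.ALU) pair
  cy3 -> i5/i6 (add.ALU+ld.MEM) pair
  cy4 -> i7 (or.ALU) RAW r5
  cy5 -> i8 (st.MEM) no-port MEM/MEM
  cy6 -> i9/i10 (st.MEM+sub.ALU) pair
  cy7 -> i11/i12 (ld.MEM+xor.ALU) pair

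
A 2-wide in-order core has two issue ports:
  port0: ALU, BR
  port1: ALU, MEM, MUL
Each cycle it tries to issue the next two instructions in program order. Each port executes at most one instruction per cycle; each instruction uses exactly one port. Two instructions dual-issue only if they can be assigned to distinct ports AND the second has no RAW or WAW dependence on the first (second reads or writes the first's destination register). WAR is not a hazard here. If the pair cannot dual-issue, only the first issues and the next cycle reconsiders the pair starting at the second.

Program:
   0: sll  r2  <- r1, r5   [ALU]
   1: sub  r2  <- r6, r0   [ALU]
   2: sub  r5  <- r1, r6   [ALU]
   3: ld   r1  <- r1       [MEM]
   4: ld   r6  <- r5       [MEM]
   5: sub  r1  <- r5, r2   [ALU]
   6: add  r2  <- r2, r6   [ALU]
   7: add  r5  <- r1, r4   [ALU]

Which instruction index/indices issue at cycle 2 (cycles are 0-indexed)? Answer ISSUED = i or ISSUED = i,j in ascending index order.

  cy0 -> i0 (sll) WAW r2
  cy1 -> i1&i2 (sub+sub) pair
  cy2 -> i3 (ld) no-port MEM/MEM
  cy3 -> i4&i5 (ld+sub) pair
  cy4 -> i6&i7 (add+add) pair

ISSUED = 3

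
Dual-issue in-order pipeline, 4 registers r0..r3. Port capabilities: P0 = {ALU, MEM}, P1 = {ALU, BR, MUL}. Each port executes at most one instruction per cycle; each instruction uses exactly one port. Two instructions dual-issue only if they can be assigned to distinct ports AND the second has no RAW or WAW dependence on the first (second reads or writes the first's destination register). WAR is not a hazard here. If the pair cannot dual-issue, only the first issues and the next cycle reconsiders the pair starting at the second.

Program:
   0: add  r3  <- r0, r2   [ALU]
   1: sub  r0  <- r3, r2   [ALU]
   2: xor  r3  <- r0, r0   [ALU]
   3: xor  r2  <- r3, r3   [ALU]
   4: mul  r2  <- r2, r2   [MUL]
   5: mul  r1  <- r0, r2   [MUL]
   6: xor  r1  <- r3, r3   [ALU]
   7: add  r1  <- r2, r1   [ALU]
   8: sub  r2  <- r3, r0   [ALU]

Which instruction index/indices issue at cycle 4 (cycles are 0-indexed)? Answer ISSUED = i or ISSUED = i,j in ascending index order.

[0] i0  add.ALU  -- RAW r3
[1] i1  sub.ALU  -- RAW r0
[2] i2  xor.ALU  -- RAW r3
[3] i3  xor.ALU  -- RAW+WAW r2
[4] i4  mul.MUL  -- no-port MUL/MUL
[5] i5  mul.MUL  -- WAW r1
[6] i6  xor.ALU  -- RAW+WAW r1
[7] i7/i8  add.ALU;sub.ALU  -- 2-wide

ISSUED = 4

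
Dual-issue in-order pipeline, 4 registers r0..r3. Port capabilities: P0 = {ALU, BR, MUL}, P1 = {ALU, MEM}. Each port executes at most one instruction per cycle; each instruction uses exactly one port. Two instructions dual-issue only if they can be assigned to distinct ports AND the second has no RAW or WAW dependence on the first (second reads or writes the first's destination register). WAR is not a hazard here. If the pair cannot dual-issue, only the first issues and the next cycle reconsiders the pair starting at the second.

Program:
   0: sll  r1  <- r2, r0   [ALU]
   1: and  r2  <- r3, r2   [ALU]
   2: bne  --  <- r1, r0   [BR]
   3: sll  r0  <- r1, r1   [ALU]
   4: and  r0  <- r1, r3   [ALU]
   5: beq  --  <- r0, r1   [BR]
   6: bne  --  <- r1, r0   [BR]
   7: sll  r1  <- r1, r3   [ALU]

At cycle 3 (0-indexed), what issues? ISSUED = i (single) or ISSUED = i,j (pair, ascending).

c0: i0&i1 sll/and  pair
c1: i2&i3 bne/sll  pair
c2: i4 and  RAW r0
c3: i5 beq  no-port BR/BR
c4: i6&i7 bne/sll  pair

ISSUED = 5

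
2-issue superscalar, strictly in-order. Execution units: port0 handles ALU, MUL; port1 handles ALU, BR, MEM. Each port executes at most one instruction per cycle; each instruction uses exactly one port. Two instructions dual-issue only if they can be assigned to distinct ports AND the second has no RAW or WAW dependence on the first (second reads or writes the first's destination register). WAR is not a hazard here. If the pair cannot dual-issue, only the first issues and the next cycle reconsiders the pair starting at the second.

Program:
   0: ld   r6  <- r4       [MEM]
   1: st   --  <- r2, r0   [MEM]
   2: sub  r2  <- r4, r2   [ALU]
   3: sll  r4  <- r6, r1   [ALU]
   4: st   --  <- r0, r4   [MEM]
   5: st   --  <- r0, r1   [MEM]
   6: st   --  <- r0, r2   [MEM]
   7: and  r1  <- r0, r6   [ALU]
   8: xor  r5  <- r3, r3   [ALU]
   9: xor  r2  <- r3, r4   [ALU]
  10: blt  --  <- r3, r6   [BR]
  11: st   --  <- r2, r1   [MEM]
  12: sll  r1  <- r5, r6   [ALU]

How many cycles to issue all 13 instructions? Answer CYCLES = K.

CYCLES = 9

[0] i0  ld  -- no-port MEM/MEM
[1] i1,i2  st+sub  -- 2-wide
[2] i3  sll  -- RAW r4
[3] i4  st  -- no-port MEM/MEM
[4] i5  st  -- no-port MEM/MEM
[5] i6,i7  st+and  -- 2-wide
[6] i8,i9  xor+xor  -- 2-wide
[7] i10  blt  -- no-port BR/MEM
[8] i11,i12  st+sll  -- 2-wide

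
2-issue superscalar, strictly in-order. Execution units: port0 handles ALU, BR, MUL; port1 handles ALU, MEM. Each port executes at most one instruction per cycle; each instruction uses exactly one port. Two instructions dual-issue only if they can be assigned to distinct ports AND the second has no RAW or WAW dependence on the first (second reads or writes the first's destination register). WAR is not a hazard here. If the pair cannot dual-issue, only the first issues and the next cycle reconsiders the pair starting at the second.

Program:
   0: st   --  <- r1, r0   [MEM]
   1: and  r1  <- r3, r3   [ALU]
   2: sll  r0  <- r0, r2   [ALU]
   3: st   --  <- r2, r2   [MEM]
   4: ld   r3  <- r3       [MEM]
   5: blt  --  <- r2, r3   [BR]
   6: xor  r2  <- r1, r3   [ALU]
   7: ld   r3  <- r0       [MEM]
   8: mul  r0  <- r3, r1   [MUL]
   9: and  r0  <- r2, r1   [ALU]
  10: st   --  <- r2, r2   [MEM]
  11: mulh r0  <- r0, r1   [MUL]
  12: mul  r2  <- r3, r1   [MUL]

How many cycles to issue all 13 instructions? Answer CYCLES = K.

CYCLES = 9

c0: i0+i1 st+and  dual
c1: i2+i3 sll+st  dual
c2: i4 ld  RAW r3
c3: i5+i6 blt+xor  dual
c4: i7 ld  RAW r3
c5: i8 mul  WAW r0
c6: i9+i10 and+st  dual
c7: i11 mulh  no-port MUL/MUL
c8: i12 mul  tail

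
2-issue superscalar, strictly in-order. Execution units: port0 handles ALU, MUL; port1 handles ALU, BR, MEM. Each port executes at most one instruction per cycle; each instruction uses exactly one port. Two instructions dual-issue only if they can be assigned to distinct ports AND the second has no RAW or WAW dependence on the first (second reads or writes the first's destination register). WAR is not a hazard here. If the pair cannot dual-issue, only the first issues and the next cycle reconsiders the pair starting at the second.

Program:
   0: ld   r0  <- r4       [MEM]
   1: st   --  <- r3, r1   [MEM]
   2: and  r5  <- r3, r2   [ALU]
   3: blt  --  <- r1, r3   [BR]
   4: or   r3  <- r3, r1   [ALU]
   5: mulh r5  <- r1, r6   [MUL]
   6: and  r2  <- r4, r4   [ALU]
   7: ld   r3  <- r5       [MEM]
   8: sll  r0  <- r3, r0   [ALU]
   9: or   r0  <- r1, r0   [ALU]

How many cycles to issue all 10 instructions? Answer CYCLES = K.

CYCLES = 7

#0 head=0: ld.MEM i0 no-port MEM/MEM
#1 head=1: st.MEM and.ALU i1&i2 dual
#2 head=3: blt.BR or.ALU i3&i4 dual
#3 head=5: mulh.MUL and.ALU i5&i6 dual
#4 head=7: ld.MEM i7 RAW r3
#5 head=8: sll.ALU i8 RAW+WAW r0
#6 head=9: or.ALU i9 tail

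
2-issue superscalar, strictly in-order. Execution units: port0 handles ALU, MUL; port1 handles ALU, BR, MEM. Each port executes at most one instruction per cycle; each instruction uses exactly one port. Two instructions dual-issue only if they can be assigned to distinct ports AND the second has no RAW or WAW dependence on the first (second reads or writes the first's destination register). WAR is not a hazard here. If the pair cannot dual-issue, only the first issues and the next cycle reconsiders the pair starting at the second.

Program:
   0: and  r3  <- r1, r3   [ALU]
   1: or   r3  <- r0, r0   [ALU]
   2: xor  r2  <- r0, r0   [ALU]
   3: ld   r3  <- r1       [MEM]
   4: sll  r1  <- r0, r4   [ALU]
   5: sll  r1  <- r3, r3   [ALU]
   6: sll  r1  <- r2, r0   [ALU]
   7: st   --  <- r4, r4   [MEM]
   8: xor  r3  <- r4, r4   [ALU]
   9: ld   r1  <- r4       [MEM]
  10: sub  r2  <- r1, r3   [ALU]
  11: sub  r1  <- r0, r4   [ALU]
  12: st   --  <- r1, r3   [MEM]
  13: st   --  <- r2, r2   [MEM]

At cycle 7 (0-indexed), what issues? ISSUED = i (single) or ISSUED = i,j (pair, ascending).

ISSUED = 12

#0 head=0: and i0 WAW r3
#1 head=1: or+xor i1&i2 dual
#2 head=3: ld+sll i3&i4 dual
#3 head=5: sll i5 WAW r1
#4 head=6: sll+st i6&i7 dual
#5 head=8: xor+ld i8&i9 dual
#6 head=10: sub+sub i10&i11 dual
#7 head=12: st i12 no-port MEM/MEM
#8 head=13: st i13 tail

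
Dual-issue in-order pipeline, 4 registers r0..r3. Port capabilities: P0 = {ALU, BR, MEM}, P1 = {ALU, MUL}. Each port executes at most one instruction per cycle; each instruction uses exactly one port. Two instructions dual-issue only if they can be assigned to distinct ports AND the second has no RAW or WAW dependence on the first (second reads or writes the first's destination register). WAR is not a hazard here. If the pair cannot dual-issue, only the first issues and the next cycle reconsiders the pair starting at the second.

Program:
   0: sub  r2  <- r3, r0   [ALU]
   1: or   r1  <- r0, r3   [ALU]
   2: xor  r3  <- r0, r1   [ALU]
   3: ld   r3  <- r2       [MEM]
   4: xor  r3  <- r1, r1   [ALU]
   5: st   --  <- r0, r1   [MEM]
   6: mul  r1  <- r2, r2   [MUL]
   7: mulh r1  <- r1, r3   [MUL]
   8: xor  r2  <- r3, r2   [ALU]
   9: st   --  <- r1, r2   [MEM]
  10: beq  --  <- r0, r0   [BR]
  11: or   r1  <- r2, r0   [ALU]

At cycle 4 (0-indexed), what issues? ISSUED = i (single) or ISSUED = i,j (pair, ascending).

  cy0 -> i0,i1 (sub or) pair
  cy1 -> i2 (xor) WAW r3
  cy2 -> i3 (ld) WAW r3
  cy3 -> i4,i5 (xor st) pair
  cy4 -> i6 (mul) no-port MUL/MUL
  cy5 -> i7,i8 (mulh xor) pair
  cy6 -> i9 (st) no-port MEM/BR
  cy7 -> i10,i11 (beq or) pair

ISSUED = 6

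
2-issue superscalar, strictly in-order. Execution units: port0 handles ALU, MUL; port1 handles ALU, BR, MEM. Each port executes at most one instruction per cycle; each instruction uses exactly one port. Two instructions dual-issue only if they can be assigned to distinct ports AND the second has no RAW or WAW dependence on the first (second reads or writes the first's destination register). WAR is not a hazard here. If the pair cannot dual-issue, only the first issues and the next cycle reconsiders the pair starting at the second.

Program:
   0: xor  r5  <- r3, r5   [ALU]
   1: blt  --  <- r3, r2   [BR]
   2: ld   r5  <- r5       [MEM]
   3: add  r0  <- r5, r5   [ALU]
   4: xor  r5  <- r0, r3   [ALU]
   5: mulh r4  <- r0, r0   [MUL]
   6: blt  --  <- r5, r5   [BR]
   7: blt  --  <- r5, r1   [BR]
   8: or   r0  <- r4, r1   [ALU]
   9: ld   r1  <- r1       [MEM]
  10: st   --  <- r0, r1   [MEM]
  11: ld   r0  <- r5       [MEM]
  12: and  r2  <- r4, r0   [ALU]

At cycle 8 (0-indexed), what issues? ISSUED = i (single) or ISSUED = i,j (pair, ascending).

ISSUED = 11

0. xor blt @i0+i1  | pair
1. ld @i2  | RAW r5
2. add @i3  | RAW r0
3. xor mulh @i4+i5  | pair
4. blt @i6  | no-port BR/BR
5. blt or @i7+i8  | pair
6. ld @i9  | no-port MEM/MEM
7. st @i10  | no-port MEM/MEM
8. ld @i11  | RAW r0
9. and @i12  | tail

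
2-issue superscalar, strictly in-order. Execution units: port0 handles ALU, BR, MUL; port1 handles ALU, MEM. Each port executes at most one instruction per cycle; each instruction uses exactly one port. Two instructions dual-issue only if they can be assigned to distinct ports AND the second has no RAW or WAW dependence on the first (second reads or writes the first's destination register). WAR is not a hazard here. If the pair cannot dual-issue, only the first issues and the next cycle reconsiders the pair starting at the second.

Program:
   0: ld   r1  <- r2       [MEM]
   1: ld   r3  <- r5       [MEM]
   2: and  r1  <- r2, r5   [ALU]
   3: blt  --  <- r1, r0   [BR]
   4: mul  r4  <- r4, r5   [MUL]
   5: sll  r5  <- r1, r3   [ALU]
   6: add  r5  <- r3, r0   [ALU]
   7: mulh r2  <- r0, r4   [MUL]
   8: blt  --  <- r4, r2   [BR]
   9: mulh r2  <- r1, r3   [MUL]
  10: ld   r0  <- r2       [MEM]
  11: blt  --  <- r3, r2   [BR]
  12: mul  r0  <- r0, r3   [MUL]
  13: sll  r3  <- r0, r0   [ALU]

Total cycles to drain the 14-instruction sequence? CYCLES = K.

CYCLES = 10

[0] i0  ld  -- no-port MEM/MEM
[1] i1,i2  ld/and  -- pair
[2] i3  blt  -- no-port BR/MUL
[3] i4,i5  mul/sll  -- pair
[4] i6,i7  add/mulh  -- pair
[5] i8  blt  -- no-port BR/MUL
[6] i9  mulh  -- RAW r2
[7] i10,i11  ld/blt  -- pair
[8] i12  mul  -- RAW r0
[9] i13  sll  -- tail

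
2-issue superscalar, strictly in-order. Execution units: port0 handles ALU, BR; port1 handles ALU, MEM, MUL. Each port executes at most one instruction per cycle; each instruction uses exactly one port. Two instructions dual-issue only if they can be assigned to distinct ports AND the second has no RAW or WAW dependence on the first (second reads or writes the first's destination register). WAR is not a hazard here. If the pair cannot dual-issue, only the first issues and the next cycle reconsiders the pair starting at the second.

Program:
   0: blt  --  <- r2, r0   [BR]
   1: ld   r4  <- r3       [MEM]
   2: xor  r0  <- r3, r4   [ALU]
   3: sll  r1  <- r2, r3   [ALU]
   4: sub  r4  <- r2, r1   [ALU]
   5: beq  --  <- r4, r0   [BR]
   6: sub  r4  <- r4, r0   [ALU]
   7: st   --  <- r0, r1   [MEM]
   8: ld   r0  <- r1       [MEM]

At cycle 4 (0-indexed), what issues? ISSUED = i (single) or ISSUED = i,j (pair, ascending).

[0] i0&i1  blt+ld  -- dual
[1] i2&i3  xor+sll  -- dual
[2] i4  sub  -- RAW r4
[3] i5&i6  beq+sub  -- dual
[4] i7  st  -- no-port MEM/MEM
[5] i8  ld  -- tail

ISSUED = 7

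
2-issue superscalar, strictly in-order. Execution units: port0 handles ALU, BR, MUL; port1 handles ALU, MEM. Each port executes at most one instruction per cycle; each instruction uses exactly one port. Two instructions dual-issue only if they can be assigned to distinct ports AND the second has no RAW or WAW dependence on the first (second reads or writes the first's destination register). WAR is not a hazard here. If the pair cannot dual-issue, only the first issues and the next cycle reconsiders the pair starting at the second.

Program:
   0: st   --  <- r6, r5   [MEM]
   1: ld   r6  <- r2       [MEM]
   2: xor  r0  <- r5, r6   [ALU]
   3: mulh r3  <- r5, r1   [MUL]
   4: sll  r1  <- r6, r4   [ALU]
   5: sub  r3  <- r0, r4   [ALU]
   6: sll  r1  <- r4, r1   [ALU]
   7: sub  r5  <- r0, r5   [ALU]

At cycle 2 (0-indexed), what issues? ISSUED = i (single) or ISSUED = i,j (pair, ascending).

ISSUED = 2,3

c0: i0 st  no-port MEM/MEM
c1: i1 ld  RAW r6
c2: i2,i3 xor+mulh  2-wide
c3: i4,i5 sll+sub  2-wide
c4: i6,i7 sll+sub  2-wide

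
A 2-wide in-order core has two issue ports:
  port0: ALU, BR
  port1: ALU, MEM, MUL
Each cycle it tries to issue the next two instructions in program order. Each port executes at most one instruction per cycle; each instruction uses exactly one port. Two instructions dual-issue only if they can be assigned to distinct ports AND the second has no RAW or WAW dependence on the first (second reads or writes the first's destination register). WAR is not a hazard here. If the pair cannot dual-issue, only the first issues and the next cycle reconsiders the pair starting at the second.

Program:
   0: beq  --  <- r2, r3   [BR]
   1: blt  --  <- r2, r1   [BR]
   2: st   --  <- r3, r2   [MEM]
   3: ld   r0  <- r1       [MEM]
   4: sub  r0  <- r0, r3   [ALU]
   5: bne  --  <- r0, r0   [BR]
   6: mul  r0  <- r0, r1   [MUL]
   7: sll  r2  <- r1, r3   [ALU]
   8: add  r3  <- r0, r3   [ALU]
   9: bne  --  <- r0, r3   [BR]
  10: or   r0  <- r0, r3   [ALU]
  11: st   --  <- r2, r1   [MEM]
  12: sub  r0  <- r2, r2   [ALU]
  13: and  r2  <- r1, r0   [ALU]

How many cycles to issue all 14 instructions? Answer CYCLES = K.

  cy0 -> i0 (beq) no-port BR/BR
  cy1 -> i1/i2 (blt/st) dual
  cy2 -> i3 (ld) RAW+WAW r0
  cy3 -> i4 (sub) RAW r0
  cy4 -> i5/i6 (bne/mul) dual
  cy5 -> i7/i8 (sll/add) dual
  cy6 -> i9/i10 (bne/or) dual
  cy7 -> i11/i12 (st/sub) dual
  cy8 -> i13 (and) tail

CYCLES = 9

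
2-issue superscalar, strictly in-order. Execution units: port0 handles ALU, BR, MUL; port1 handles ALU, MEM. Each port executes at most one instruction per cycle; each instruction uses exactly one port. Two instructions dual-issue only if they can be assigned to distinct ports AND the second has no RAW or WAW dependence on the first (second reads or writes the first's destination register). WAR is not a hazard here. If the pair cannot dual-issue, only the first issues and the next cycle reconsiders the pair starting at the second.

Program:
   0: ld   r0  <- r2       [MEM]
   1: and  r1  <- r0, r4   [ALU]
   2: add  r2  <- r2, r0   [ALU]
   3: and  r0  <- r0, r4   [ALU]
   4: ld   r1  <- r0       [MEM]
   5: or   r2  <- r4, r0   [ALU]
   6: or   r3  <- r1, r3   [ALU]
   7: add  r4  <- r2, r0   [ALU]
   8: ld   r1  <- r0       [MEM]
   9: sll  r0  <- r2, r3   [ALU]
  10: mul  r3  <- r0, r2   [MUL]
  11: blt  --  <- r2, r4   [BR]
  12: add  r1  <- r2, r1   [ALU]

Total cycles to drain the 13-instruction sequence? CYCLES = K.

CYCLES = 8

[0] i0  ld  -- RAW r0
[1] i1&i2  and add  -- dual
[2] i3  and  -- RAW r0
[3] i4&i5  ld or  -- dual
[4] i6&i7  or add  -- dual
[5] i8&i9  ld sll  -- dual
[6] i10  mul  -- no-port MUL/BR
[7] i11&i12  blt add  -- dual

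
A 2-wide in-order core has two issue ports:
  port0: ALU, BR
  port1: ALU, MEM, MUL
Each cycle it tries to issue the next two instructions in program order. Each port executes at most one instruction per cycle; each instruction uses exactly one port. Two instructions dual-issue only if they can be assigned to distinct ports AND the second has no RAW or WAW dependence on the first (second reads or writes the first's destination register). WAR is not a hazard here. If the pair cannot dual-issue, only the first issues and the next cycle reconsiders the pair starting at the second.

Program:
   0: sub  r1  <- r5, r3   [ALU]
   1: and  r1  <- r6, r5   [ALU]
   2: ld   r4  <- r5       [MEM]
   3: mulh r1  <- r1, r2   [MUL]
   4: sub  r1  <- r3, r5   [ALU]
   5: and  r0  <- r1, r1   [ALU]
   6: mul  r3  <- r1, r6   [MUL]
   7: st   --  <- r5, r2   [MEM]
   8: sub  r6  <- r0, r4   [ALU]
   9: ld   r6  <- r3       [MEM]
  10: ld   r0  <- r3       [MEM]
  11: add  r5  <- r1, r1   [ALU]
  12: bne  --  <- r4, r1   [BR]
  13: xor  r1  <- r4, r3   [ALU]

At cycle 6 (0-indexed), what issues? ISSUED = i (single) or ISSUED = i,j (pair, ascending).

0. sub.ALU @i0  | WAW r1
1. and.ALU+ld.MEM @i1,i2  | 2-wide
2. mulh.MUL @i3  | WAW r1
3. sub.ALU @i4  | RAW r1
4. and.ALU+mul.MUL @i5,i6  | 2-wide
5. st.MEM+sub.ALU @i7,i8  | 2-wide
6. ld.MEM @i9  | no-port MEM/MEM
7. ld.MEM+add.ALU @i10,i11  | 2-wide
8. bne.BR+xor.ALU @i12,i13  | 2-wide

ISSUED = 9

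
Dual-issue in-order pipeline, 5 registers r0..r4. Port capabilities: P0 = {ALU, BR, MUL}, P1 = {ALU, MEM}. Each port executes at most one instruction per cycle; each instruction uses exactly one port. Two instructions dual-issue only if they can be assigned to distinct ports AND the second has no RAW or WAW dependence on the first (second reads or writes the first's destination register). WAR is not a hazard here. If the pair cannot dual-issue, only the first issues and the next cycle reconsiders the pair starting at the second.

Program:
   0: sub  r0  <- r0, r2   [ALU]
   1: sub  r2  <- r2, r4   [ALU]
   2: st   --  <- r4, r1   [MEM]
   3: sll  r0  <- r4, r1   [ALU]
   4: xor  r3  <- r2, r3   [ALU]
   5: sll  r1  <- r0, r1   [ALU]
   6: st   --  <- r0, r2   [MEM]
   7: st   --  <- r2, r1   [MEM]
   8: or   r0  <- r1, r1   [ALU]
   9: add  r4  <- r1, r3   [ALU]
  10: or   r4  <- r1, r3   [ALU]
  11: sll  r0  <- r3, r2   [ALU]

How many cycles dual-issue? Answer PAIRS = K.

c0: i0/i1 sub/sub  pair
c1: i2/i3 st/sll  pair
c2: i4/i5 xor/sll  pair
c3: i6 st  no-port MEM/MEM
c4: i7/i8 st/or  pair
c5: i9 add  WAW r4
c6: i10/i11 or/sll  pair

PAIRS = 5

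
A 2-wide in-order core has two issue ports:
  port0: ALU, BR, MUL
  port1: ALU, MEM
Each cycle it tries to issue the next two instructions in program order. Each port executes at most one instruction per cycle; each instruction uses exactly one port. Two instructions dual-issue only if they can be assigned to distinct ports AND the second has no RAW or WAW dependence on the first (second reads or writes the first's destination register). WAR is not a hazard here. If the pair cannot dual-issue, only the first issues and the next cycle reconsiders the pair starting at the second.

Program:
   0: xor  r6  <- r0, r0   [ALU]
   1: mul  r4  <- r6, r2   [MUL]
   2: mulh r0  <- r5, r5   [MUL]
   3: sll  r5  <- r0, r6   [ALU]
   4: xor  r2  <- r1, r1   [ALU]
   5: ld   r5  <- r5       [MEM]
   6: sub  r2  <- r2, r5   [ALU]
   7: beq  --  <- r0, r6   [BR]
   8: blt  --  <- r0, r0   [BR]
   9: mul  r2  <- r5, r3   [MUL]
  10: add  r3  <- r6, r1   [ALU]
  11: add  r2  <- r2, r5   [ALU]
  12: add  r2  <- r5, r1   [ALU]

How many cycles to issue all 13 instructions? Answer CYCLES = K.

  cy0 -> i0 (xor.ALU) RAW r6
  cy1 -> i1 (mul.MUL) no-port MUL/MUL
  cy2 -> i2 (mulh.MUL) RAW r0
  cy3 -> i3+i4 (sll.ALU;xor.ALU) 2-wide
  cy4 -> i5 (ld.MEM) RAW r5
  cy5 -> i6+i7 (sub.ALU;beq.BR) 2-wide
  cy6 -> i8 (blt.BR) no-port BR/MUL
  cy7 -> i9+i10 (mul.MUL;add.ALU) 2-wide
  cy8 -> i11 (add.ALU) WAW r2
  cy9 -> i12 (add.ALU) tail

CYCLES = 10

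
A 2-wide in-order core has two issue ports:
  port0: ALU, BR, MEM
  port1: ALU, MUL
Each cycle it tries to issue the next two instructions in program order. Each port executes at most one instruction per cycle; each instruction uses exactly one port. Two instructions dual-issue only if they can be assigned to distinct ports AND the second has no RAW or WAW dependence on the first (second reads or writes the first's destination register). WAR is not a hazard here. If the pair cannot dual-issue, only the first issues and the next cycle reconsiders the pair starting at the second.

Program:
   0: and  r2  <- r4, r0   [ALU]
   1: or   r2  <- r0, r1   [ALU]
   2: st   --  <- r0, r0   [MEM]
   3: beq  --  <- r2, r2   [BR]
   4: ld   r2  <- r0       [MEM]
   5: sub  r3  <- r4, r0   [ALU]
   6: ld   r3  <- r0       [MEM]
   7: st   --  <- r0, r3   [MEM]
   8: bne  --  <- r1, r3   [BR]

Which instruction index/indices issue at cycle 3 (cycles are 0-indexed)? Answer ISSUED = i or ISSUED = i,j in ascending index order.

[0] i0  and.ALU  -- WAW r2
[1] i1&i2  or.ALU st.MEM  -- 2-wide
[2] i3  beq.BR  -- no-port BR/MEM
[3] i4&i5  ld.MEM sub.ALU  -- 2-wide
[4] i6  ld.MEM  -- no-port MEM/MEM
[5] i7  st.MEM  -- no-port MEM/BR
[6] i8  bne.BR  -- tail

ISSUED = 4,5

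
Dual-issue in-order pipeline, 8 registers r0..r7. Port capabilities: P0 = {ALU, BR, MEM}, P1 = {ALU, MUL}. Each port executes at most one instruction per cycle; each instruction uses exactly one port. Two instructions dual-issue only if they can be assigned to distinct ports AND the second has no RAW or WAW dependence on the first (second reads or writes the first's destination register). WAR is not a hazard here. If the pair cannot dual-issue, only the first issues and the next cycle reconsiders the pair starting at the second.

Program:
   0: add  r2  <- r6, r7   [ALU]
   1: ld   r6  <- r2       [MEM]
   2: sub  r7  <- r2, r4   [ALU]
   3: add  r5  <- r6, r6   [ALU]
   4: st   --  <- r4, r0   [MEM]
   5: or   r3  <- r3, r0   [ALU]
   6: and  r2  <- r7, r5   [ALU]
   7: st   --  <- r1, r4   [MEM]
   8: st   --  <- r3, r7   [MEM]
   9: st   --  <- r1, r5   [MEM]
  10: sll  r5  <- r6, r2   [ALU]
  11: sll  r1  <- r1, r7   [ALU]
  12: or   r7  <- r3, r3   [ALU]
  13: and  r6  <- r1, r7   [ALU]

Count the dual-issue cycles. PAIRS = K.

PAIRS = 5

#0 head=0: add i0 RAW r2
#1 head=1: ld;sub i1,i2 2-wide
#2 head=3: add;st i3,i4 2-wide
#3 head=5: or;and i5,i6 2-wide
#4 head=7: st i7 no-port MEM/MEM
#5 head=8: st i8 no-port MEM/MEM
#6 head=9: st;sll i9,i10 2-wide
#7 head=11: sll;or i11,i12 2-wide
#8 head=13: and i13 tail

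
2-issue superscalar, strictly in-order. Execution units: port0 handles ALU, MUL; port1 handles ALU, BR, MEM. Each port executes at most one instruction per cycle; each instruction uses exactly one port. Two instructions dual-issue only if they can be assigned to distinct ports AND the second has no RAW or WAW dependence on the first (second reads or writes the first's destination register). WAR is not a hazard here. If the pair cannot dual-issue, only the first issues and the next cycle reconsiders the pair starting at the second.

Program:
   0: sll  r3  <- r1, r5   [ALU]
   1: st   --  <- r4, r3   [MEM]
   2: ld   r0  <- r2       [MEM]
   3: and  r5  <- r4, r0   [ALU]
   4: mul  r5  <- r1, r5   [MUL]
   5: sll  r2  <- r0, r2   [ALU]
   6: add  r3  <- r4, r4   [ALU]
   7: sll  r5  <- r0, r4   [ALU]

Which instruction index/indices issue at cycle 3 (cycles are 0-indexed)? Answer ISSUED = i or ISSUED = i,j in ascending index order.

ISSUED = 3

t=0 i0:sll.ALU ; RAW r3
t=1 i1:st.MEM ; no-port MEM/MEM
t=2 i2:ld.MEM ; RAW r0
t=3 i3:and.ALU ; RAW+WAW r5
t=4 i4+i5:mul.MUL+sll.ALU ; 2-wide
t=5 i6+i7:add.ALU+sll.ALU ; 2-wide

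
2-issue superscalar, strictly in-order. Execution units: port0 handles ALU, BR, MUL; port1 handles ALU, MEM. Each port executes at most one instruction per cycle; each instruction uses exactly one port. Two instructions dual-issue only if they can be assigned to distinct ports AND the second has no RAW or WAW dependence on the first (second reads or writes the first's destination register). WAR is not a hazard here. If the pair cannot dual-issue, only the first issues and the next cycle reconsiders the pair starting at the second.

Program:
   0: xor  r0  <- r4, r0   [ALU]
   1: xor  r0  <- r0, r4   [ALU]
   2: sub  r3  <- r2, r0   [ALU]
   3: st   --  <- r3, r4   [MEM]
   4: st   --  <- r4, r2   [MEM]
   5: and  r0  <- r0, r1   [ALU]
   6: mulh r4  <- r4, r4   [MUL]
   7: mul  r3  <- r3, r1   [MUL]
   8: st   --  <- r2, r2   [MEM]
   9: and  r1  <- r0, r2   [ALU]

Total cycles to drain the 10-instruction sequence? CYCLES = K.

CYCLES = 8

#0 head=0: xor i0 RAW+WAW r0
#1 head=1: xor i1 RAW r0
#2 head=2: sub i2 RAW r3
#3 head=3: st i3 no-port MEM/MEM
#4 head=4: st;and i4,i5 2-wide
#5 head=6: mulh i6 no-port MUL/MUL
#6 head=7: mul;st i7,i8 2-wide
#7 head=9: and i9 tail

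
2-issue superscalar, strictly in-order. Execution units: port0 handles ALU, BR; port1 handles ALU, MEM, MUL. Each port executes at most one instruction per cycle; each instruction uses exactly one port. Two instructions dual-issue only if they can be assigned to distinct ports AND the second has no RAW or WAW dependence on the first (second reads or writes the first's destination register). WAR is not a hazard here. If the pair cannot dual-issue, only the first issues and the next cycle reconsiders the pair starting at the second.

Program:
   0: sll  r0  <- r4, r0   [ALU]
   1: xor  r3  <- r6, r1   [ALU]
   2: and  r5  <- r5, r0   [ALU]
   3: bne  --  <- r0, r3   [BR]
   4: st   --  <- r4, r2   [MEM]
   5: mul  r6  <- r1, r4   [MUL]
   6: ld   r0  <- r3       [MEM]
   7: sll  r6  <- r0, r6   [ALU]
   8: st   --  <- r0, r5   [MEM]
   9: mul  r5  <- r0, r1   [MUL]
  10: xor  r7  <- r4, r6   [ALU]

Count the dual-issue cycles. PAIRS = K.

PAIRS = 4

[0] i0&i1  sll;xor  -- 2-wide
[1] i2&i3  and;bne  -- 2-wide
[2] i4  st  -- no-port MEM/MUL
[3] i5  mul  -- no-port MUL/MEM
[4] i6  ld  -- RAW r0
[5] i7&i8  sll;st  -- 2-wide
[6] i9&i10  mul;xor  -- 2-wide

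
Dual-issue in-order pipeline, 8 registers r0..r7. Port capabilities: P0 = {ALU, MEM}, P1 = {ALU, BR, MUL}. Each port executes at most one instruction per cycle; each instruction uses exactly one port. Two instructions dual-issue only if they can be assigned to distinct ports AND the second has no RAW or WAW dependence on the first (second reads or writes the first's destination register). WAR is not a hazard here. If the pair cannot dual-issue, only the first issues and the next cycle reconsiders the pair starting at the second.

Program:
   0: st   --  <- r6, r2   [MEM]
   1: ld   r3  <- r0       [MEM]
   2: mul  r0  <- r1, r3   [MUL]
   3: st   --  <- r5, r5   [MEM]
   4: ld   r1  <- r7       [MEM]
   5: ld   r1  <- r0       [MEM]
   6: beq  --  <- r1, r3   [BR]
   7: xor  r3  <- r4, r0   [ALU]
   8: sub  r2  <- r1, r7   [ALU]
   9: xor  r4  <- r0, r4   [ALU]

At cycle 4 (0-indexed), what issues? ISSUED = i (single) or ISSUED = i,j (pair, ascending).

t=0 i0:st ; no-port MEM/MEM
t=1 i1:ld ; RAW r3
t=2 i2/i3:mul;st ; dual
t=3 i4:ld ; no-port MEM/MEM
t=4 i5:ld ; RAW r1
t=5 i6/i7:beq;xor ; dual
t=6 i8/i9:sub;xor ; dual

ISSUED = 5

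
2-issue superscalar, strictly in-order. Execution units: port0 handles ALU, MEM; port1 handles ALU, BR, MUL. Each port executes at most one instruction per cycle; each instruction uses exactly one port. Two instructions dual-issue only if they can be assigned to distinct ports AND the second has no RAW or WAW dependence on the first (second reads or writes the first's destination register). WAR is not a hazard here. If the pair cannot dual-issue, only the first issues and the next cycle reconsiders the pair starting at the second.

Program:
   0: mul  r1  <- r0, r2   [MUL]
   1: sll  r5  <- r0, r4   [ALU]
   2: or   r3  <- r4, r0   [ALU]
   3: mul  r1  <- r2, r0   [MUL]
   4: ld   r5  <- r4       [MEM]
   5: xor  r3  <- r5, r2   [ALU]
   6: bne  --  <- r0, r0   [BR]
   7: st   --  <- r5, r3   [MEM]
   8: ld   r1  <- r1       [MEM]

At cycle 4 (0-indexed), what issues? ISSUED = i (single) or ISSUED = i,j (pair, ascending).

  cy0 -> i0&i1 (mul+sll) dual
  cy1 -> i2&i3 (or+mul) dual
  cy2 -> i4 (ld) RAW r5
  cy3 -> i5&i6 (xor+bne) dual
  cy4 -> i7 (st) no-port MEM/MEM
  cy5 -> i8 (ld) tail

ISSUED = 7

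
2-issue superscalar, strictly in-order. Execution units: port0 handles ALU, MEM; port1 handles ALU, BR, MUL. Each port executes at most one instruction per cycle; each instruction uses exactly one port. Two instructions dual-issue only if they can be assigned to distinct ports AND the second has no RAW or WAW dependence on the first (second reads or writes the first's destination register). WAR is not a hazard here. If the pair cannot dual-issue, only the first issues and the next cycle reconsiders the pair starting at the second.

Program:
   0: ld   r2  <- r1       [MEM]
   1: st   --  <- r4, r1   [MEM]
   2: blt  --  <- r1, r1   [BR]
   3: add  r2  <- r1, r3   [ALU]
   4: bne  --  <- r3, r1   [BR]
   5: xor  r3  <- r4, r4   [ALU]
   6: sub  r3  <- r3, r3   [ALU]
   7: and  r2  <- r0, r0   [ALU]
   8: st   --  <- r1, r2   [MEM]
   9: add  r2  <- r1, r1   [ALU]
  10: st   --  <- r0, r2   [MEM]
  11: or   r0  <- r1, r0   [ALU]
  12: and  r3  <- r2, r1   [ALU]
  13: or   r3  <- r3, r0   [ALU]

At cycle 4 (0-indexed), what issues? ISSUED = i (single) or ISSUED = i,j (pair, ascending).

[0] i0  ld.MEM  -- no-port MEM/MEM
[1] i1,i2  st.MEM/blt.BR  -- pair
[2] i3,i4  add.ALU/bne.BR  -- pair
[3] i5  xor.ALU  -- RAW+WAW r3
[4] i6,i7  sub.ALU/and.ALU  -- pair
[5] i8,i9  st.MEM/add.ALU  -- pair
[6] i10,i11  st.MEM/or.ALU  -- pair
[7] i12  and.ALU  -- RAW+WAW r3
[8] i13  or.ALU  -- tail

ISSUED = 6,7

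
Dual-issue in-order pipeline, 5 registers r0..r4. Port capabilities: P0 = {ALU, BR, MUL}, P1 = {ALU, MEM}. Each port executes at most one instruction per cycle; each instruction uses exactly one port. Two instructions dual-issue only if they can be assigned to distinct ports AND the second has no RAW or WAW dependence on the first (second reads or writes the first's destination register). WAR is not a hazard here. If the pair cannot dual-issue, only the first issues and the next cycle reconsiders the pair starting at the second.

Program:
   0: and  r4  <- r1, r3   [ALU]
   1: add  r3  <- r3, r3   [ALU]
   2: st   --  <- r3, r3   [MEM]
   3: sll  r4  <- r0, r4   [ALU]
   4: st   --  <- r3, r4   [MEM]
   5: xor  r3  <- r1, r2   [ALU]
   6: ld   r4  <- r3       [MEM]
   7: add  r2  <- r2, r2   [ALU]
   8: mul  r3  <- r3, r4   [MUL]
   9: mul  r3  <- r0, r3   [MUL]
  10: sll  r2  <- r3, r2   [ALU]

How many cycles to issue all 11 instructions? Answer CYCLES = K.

  cy0 -> i0+i1 (and.ALU add.ALU) pair
  cy1 -> i2+i3 (st.MEM sll.ALU) pair
  cy2 -> i4+i5 (st.MEM xor.ALU) pair
  cy3 -> i6+i7 (ld.MEM add.ALU) pair
  cy4 -> i8 (mul.MUL) no-port MUL/MUL
  cy5 -> i9 (mul.MUL) RAW r3
  cy6 -> i10 (sll.ALU) tail

CYCLES = 7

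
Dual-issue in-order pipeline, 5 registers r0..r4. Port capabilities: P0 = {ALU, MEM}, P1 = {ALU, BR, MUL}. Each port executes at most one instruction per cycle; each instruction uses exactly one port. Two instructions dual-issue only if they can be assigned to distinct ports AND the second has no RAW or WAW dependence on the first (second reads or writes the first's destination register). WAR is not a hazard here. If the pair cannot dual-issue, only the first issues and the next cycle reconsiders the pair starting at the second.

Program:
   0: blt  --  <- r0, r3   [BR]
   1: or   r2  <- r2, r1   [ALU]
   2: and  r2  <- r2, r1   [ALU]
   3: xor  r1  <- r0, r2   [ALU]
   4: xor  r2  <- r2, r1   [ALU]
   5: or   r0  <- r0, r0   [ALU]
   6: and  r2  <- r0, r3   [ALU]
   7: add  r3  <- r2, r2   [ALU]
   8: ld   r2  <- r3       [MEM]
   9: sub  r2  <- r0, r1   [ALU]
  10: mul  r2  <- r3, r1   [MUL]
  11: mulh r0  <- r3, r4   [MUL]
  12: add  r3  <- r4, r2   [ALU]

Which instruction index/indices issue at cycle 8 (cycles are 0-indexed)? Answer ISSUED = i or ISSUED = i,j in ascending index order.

c0: i0&i1 blt+or  dual
c1: i2 and  RAW r2
c2: i3 xor  RAW r1
c3: i4&i5 xor+or  dual
c4: i6 and  RAW r2
c5: i7 add  RAW r3
c6: i8 ld  WAW r2
c7: i9 sub  WAW r2
c8: i10 mul  no-port MUL/MUL
c9: i11&i12 mulh+add  dual

ISSUED = 10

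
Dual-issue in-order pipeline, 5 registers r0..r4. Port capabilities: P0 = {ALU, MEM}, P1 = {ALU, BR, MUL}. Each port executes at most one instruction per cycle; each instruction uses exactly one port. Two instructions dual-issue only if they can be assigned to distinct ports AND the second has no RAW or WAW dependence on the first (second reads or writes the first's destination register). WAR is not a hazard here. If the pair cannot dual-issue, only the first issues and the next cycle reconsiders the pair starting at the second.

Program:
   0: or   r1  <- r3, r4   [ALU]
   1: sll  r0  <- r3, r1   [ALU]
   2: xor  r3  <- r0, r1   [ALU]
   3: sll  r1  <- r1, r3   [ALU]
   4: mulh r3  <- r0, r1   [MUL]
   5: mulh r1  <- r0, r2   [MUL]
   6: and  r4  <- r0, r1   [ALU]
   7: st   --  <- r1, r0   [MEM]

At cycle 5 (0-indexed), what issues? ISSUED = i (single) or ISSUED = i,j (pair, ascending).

0. or.ALU @i0  | RAW r1
1. sll.ALU @i1  | RAW r0
2. xor.ALU @i2  | RAW r3
3. sll.ALU @i3  | RAW r1
4. mulh.MUL @i4  | no-port MUL/MUL
5. mulh.MUL @i5  | RAW r1
6. and.ALU/st.MEM @i6&i7  | pair

ISSUED = 5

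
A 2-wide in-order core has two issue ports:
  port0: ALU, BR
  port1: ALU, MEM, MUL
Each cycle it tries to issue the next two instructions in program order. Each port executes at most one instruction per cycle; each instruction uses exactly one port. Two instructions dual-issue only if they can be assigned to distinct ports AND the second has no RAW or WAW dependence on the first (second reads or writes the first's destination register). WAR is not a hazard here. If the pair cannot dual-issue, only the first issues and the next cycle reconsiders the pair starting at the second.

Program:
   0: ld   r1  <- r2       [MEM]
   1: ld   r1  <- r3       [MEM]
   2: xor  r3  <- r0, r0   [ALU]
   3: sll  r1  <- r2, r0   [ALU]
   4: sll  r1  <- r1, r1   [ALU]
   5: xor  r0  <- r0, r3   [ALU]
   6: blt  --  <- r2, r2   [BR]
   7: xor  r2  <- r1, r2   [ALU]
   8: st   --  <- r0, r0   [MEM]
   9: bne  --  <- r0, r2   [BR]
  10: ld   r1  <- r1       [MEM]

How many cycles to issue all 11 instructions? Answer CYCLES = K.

CYCLES = 7

#0 head=0: ld.MEM i0 no-port MEM/MEM
#1 head=1: ld.MEM/xor.ALU i1/i2 2-wide
#2 head=3: sll.ALU i3 RAW+WAW r1
#3 head=4: sll.ALU/xor.ALU i4/i5 2-wide
#4 head=6: blt.BR/xor.ALU i6/i7 2-wide
#5 head=8: st.MEM/bne.BR i8/i9 2-wide
#6 head=10: ld.MEM i10 tail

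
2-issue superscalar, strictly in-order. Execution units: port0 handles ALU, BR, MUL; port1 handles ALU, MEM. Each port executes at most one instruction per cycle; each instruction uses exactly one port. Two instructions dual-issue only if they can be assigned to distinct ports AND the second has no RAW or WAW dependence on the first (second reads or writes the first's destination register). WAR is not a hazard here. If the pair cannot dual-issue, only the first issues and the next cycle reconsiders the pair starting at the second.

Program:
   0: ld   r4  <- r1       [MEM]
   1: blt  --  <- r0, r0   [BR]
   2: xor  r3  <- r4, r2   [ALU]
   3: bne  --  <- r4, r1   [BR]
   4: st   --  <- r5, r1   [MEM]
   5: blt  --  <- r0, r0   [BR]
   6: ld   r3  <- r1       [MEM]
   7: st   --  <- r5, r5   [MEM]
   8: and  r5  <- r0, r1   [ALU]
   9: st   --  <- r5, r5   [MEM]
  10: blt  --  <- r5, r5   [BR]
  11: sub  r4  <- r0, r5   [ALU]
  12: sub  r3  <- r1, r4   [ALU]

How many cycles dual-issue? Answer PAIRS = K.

c0: i0&i1 ld.MEM+blt.BR  dual
c1: i2&i3 xor.ALU+bne.BR  dual
c2: i4&i5 st.MEM+blt.BR  dual
c3: i6 ld.MEM  no-port MEM/MEM
c4: i7&i8 st.MEM+and.ALU  dual
c5: i9&i10 st.MEM+blt.BR  dual
c6: i11 sub.ALU  RAW r4
c7: i12 sub.ALU  tail

PAIRS = 5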